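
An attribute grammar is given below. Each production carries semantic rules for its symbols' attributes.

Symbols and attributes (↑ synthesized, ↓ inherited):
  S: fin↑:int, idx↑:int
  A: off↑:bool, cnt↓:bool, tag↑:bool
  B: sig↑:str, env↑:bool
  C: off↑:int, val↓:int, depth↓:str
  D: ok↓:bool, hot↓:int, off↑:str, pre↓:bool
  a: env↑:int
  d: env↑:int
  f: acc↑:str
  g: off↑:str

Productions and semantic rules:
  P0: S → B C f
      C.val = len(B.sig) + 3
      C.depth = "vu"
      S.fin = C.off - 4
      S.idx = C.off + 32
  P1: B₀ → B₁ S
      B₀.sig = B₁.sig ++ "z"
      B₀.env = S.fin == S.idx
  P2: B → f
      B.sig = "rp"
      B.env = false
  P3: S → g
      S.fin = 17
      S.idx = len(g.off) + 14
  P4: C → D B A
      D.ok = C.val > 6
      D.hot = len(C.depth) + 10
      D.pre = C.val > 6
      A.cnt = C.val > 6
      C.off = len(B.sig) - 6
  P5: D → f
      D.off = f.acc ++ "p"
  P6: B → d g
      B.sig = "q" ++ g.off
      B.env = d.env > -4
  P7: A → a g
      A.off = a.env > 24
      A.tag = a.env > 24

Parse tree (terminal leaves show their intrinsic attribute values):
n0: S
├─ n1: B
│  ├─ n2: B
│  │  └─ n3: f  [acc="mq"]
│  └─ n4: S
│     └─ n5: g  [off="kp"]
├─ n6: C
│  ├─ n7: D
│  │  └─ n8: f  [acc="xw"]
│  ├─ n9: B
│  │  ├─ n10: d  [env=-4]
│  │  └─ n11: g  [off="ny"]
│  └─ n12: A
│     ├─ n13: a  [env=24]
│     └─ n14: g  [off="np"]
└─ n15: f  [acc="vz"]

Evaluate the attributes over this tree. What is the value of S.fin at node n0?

1. n3.acc = "mq"  [terminal]
2. n2.sig = "rp"  ["rp"]
3. n2.env = false  [false]
4. n5.off = "kp"  [terminal]
5. n4.fin = 17  [17]
6. n4.idx = 16  [len(g.off) + 14]
7. n1.sig = "rpz"  [B₁.sig ++ "z"]
8. n1.env = false  [S.fin == S.idx]
9. n6.val = 6  [len(B.sig) + 3]
10. n6.depth = "vu"  ["vu"]
11. n7.ok = false  [C.val > 6]
12. n7.hot = 12  [len(C.depth) + 10]
13. n7.pre = false  [C.val > 6]
14. n8.acc = "xw"  [terminal]
15. n7.off = "xwp"  [f.acc ++ "p"]
16. n10.env = -4  [terminal]
17. n11.off = "ny"  [terminal]
18. n9.sig = "qny"  ["q" ++ g.off]
19. n9.env = false  [d.env > -4]
20. n12.cnt = false  [C.val > 6]
21. n13.env = 24  [terminal]
22. n14.off = "np"  [terminal]
23. n12.off = false  [a.env > 24]
24. n12.tag = false  [a.env > 24]
25. n6.off = -3  [len(B.sig) - 6]
26. n15.acc = "vz"  [terminal]
27. n0.fin = -7  [C.off - 4]
28. n0.idx = 29  [C.off + 32]

-7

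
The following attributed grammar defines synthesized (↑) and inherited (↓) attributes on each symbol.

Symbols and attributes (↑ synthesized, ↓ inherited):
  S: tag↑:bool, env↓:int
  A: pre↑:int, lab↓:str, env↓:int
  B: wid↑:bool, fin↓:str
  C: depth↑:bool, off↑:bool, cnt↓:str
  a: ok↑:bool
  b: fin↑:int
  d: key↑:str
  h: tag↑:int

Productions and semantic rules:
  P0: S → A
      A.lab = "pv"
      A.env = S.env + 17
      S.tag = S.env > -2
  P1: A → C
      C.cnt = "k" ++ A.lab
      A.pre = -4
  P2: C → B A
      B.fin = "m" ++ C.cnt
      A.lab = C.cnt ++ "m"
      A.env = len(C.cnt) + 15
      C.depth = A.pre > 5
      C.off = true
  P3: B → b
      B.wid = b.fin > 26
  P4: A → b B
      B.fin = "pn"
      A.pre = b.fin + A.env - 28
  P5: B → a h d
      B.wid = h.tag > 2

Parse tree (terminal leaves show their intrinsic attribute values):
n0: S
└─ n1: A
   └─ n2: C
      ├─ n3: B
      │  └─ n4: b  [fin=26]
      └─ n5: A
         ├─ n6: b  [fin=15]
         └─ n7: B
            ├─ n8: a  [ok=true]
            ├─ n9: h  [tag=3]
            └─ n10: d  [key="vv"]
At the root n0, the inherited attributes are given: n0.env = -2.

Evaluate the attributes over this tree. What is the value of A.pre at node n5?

1. n0.env = -2  [given at root]
2. n1.lab = "pv"  ["pv"]
3. n1.env = 15  [S.env + 17]
4. n2.cnt = "kpv"  ["k" ++ A.lab]
5. n3.fin = "mkpv"  ["m" ++ C.cnt]
6. n4.fin = 26  [terminal]
7. n3.wid = false  [b.fin > 26]
8. n5.lab = "kpvm"  [C.cnt ++ "m"]
9. n5.env = 18  [len(C.cnt) + 15]
10. n6.fin = 15  [terminal]
11. n7.fin = "pn"  ["pn"]
12. n8.ok = true  [terminal]
13. n9.tag = 3  [terminal]
14. n10.key = "vv"  [terminal]
15. n7.wid = true  [h.tag > 2]
16. n5.pre = 5  [b.fin + A.env - 28]
17. n2.depth = false  [A.pre > 5]
18. n2.off = true  [true]
19. n1.pre = -4  [-4]
20. n0.tag = false  [S.env > -2]

5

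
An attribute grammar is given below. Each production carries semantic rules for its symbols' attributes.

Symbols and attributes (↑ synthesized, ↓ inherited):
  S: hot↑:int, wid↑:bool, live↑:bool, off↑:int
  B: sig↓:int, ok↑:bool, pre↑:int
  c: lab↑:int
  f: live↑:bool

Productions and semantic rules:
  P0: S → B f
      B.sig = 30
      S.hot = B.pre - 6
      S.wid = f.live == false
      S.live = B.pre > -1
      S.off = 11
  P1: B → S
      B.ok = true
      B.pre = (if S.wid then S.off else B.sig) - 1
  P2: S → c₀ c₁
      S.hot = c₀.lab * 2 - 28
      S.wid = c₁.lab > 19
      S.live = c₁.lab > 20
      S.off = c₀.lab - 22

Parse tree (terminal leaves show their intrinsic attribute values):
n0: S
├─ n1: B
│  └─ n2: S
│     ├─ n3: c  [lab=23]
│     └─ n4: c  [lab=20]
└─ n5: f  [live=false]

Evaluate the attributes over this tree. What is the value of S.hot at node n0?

1. n1.sig = 30  [30]
2. n3.lab = 23  [terminal]
3. n4.lab = 20  [terminal]
4. n2.hot = 18  [c₀.lab * 2 - 28]
5. n2.wid = true  [c₁.lab > 19]
6. n2.live = false  [c₁.lab > 20]
7. n2.off = 1  [c₀.lab - 22]
8. n1.ok = true  [true]
9. n1.pre = 0  [(if S.wid then S.off else B.sig) - 1]
10. n5.live = false  [terminal]
11. n0.hot = -6  [B.pre - 6]
12. n0.wid = true  [f.live == false]
13. n0.live = true  [B.pre > -1]
14. n0.off = 11  [11]

-6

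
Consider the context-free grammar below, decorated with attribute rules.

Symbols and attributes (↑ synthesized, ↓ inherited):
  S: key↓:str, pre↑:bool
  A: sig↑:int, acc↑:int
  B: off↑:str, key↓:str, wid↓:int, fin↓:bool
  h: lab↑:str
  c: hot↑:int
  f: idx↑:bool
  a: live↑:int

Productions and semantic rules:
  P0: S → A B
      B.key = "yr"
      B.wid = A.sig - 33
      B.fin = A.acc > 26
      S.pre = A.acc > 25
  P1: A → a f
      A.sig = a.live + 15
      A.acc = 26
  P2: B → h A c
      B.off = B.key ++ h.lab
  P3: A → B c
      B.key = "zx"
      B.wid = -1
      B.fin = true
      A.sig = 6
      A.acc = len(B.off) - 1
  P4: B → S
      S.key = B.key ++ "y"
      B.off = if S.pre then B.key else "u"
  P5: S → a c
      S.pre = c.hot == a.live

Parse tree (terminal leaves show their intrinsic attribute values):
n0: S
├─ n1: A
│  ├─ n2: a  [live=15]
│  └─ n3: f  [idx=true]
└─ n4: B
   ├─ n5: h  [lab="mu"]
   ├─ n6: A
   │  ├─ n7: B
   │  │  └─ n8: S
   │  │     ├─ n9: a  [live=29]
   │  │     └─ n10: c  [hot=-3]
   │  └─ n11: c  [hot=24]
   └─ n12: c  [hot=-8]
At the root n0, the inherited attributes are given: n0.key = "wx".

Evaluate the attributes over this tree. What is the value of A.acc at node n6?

0

1. n0.key = "wx"  [given at root]
2. n2.live = 15  [terminal]
3. n3.idx = true  [terminal]
4. n1.sig = 30  [a.live + 15]
5. n1.acc = 26  [26]
6. n4.key = "yr"  ["yr"]
7. n4.wid = -3  [A.sig - 33]
8. n4.fin = false  [A.acc > 26]
9. n5.lab = "mu"  [terminal]
10. n7.key = "zx"  ["zx"]
11. n7.wid = -1  [-1]
12. n7.fin = true  [true]
13. n8.key = "zxy"  [B.key ++ "y"]
14. n9.live = 29  [terminal]
15. n10.hot = -3  [terminal]
16. n8.pre = false  [c.hot == a.live]
17. n7.off = "u"  [if S.pre then B.key else "u"]
18. n11.hot = 24  [terminal]
19. n6.sig = 6  [6]
20. n6.acc = 0  [len(B.off) - 1]
21. n12.hot = -8  [terminal]
22. n4.off = "yrmu"  [B.key ++ h.lab]
23. n0.pre = true  [A.acc > 25]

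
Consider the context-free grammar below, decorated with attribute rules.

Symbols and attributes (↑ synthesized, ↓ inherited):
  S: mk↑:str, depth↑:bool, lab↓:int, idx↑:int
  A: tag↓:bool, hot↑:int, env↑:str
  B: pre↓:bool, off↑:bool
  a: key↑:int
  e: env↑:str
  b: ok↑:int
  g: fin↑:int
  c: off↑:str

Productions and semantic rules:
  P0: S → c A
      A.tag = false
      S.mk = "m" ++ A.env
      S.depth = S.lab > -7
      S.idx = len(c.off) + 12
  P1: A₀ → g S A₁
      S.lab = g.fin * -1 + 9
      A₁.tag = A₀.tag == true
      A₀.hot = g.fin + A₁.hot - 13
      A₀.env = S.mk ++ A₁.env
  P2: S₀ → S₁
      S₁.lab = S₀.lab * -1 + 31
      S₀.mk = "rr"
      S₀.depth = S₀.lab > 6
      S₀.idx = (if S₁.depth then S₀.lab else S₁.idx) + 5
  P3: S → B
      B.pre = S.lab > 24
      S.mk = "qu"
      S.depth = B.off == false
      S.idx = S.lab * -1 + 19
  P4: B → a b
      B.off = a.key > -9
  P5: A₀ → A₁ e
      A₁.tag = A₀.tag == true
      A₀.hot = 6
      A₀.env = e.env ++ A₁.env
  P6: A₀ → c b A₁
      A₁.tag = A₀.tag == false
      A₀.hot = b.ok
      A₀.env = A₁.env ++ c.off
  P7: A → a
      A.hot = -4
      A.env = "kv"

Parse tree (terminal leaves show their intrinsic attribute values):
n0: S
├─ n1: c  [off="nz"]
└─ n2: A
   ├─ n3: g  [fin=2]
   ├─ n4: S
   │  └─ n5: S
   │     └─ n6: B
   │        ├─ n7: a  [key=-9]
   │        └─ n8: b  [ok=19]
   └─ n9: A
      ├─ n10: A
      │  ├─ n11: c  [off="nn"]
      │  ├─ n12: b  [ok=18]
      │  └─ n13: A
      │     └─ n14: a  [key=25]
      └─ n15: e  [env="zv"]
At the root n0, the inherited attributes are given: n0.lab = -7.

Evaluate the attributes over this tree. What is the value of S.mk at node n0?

1. n0.lab = -7  [given at root]
2. n1.off = "nz"  [terminal]
3. n2.tag = false  [false]
4. n3.fin = 2  [terminal]
5. n4.lab = 7  [g.fin * -1 + 9]
6. n5.lab = 24  [S₀.lab * -1 + 31]
7. n6.pre = false  [S.lab > 24]
8. n7.key = -9  [terminal]
9. n8.ok = 19  [terminal]
10. n6.off = false  [a.key > -9]
11. n5.mk = "qu"  ["qu"]
12. n5.depth = true  [B.off == false]
13. n5.idx = -5  [S.lab * -1 + 19]
14. n4.mk = "rr"  ["rr"]
15. n4.depth = true  [S₀.lab > 6]
16. n4.idx = 12  [(if S₁.depth then S₀.lab else S₁.idx) + 5]
17. n9.tag = false  [A₀.tag == true]
18. n10.tag = false  [A₀.tag == true]
19. n11.off = "nn"  [terminal]
20. n12.ok = 18  [terminal]
21. n13.tag = true  [A₀.tag == false]
22. n14.key = 25  [terminal]
23. n13.hot = -4  [-4]
24. n13.env = "kv"  ["kv"]
25. n10.hot = 18  [b.ok]
26. n10.env = "kvnn"  [A₁.env ++ c.off]
27. n15.env = "zv"  [terminal]
28. n9.hot = 6  [6]
29. n9.env = "zvkvnn"  [e.env ++ A₁.env]
30. n2.hot = -5  [g.fin + A₁.hot - 13]
31. n2.env = "rrzvkvnn"  [S.mk ++ A₁.env]
32. n0.mk = "mrrzvkvnn"  ["m" ++ A.env]
33. n0.depth = false  [S.lab > -7]
34. n0.idx = 14  [len(c.off) + 12]

"mrrzvkvnn"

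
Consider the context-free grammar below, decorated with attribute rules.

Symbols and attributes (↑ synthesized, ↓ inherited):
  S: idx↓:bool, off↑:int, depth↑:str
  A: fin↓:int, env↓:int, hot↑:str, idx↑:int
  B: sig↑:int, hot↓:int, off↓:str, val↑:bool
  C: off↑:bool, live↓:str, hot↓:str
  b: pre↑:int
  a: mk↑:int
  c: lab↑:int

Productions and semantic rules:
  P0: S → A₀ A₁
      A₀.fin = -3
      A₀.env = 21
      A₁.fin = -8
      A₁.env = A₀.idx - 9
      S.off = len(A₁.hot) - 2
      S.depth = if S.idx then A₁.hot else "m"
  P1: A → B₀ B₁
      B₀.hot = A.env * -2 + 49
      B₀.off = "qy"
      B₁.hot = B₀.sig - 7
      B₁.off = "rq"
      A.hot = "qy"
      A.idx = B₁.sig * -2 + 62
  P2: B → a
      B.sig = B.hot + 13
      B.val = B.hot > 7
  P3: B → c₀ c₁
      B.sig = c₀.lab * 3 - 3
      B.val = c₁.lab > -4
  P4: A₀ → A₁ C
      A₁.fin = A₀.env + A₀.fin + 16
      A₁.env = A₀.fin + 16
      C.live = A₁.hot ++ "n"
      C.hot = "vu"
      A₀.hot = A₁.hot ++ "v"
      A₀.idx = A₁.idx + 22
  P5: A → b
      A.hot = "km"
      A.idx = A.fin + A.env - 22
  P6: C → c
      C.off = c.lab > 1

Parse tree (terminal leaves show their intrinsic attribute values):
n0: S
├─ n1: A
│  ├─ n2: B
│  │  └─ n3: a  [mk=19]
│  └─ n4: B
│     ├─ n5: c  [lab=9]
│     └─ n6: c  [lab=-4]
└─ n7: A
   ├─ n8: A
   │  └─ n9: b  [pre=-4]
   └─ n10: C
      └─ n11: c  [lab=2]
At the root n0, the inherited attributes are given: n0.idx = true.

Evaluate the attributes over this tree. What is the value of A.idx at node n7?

21

1. n0.idx = true  [given at root]
2. n1.fin = -3  [-3]
3. n1.env = 21  [21]
4. n2.hot = 7  [A.env * -2 + 49]
5. n2.off = "qy"  ["qy"]
6. n3.mk = 19  [terminal]
7. n2.sig = 20  [B.hot + 13]
8. n2.val = false  [B.hot > 7]
9. n4.hot = 13  [B₀.sig - 7]
10. n4.off = "rq"  ["rq"]
11. n5.lab = 9  [terminal]
12. n6.lab = -4  [terminal]
13. n4.sig = 24  [c₀.lab * 3 - 3]
14. n4.val = false  [c₁.lab > -4]
15. n1.hot = "qy"  ["qy"]
16. n1.idx = 14  [B₁.sig * -2 + 62]
17. n7.fin = -8  [-8]
18. n7.env = 5  [A₀.idx - 9]
19. n8.fin = 13  [A₀.env + A₀.fin + 16]
20. n8.env = 8  [A₀.fin + 16]
21. n9.pre = -4  [terminal]
22. n8.hot = "km"  ["km"]
23. n8.idx = -1  [A.fin + A.env - 22]
24. n10.live = "kmn"  [A₁.hot ++ "n"]
25. n10.hot = "vu"  ["vu"]
26. n11.lab = 2  [terminal]
27. n10.off = true  [c.lab > 1]
28. n7.hot = "kmv"  [A₁.hot ++ "v"]
29. n7.idx = 21  [A₁.idx + 22]
30. n0.off = 1  [len(A₁.hot) - 2]
31. n0.depth = "kmv"  [if S.idx then A₁.hot else "m"]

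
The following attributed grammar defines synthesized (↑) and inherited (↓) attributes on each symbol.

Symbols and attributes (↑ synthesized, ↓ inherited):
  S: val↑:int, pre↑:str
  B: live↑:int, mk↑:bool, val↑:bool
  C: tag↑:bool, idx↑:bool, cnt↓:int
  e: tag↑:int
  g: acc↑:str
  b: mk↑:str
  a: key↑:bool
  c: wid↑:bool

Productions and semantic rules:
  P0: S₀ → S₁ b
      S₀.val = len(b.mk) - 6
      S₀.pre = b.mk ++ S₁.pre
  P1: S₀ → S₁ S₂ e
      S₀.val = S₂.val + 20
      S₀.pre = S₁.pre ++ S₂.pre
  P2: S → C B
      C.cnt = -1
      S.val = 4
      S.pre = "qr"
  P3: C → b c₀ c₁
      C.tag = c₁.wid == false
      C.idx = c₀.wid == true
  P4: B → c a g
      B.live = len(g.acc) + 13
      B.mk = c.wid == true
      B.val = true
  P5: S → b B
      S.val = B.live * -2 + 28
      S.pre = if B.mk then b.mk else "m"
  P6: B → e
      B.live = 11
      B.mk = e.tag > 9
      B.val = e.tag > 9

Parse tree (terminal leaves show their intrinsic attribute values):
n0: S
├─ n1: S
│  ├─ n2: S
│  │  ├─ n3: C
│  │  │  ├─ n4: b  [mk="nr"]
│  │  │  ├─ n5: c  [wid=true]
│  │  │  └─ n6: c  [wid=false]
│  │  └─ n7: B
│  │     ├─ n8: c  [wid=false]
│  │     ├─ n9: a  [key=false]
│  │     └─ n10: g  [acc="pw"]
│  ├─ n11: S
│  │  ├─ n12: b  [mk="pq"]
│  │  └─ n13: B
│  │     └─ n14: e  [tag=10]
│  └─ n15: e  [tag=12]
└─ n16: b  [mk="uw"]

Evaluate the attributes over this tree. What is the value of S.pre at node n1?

"qrpq"

1. n3.cnt = -1  [-1]
2. n4.mk = "nr"  [terminal]
3. n5.wid = true  [terminal]
4. n6.wid = false  [terminal]
5. n3.tag = true  [c₁.wid == false]
6. n3.idx = true  [c₀.wid == true]
7. n8.wid = false  [terminal]
8. n9.key = false  [terminal]
9. n10.acc = "pw"  [terminal]
10. n7.live = 15  [len(g.acc) + 13]
11. n7.mk = false  [c.wid == true]
12. n7.val = true  [true]
13. n2.val = 4  [4]
14. n2.pre = "qr"  ["qr"]
15. n12.mk = "pq"  [terminal]
16. n14.tag = 10  [terminal]
17. n13.live = 11  [11]
18. n13.mk = true  [e.tag > 9]
19. n13.val = true  [e.tag > 9]
20. n11.val = 6  [B.live * -2 + 28]
21. n11.pre = "pq"  [if B.mk then b.mk else "m"]
22. n15.tag = 12  [terminal]
23. n1.val = 26  [S₂.val + 20]
24. n1.pre = "qrpq"  [S₁.pre ++ S₂.pre]
25. n16.mk = "uw"  [terminal]
26. n0.val = -4  [len(b.mk) - 6]
27. n0.pre = "uwqrpq"  [b.mk ++ S₁.pre]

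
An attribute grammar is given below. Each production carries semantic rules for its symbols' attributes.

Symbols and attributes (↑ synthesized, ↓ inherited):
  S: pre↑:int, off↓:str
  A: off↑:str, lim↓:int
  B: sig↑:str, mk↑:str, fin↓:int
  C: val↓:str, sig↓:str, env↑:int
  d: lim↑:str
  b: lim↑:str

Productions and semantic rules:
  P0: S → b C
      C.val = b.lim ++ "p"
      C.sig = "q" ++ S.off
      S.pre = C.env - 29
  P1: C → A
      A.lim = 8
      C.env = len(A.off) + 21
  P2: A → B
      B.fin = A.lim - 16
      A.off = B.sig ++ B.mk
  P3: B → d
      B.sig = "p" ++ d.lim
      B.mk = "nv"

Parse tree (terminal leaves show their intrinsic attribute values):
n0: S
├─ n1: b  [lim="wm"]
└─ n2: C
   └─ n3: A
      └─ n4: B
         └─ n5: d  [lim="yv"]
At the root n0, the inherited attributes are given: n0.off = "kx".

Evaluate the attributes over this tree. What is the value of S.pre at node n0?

-3

1. n0.off = "kx"  [given at root]
2. n1.lim = "wm"  [terminal]
3. n2.val = "wmp"  [b.lim ++ "p"]
4. n2.sig = "qkx"  ["q" ++ S.off]
5. n3.lim = 8  [8]
6. n4.fin = -8  [A.lim - 16]
7. n5.lim = "yv"  [terminal]
8. n4.sig = "pyv"  ["p" ++ d.lim]
9. n4.mk = "nv"  ["nv"]
10. n3.off = "pyvnv"  [B.sig ++ B.mk]
11. n2.env = 26  [len(A.off) + 21]
12. n0.pre = -3  [C.env - 29]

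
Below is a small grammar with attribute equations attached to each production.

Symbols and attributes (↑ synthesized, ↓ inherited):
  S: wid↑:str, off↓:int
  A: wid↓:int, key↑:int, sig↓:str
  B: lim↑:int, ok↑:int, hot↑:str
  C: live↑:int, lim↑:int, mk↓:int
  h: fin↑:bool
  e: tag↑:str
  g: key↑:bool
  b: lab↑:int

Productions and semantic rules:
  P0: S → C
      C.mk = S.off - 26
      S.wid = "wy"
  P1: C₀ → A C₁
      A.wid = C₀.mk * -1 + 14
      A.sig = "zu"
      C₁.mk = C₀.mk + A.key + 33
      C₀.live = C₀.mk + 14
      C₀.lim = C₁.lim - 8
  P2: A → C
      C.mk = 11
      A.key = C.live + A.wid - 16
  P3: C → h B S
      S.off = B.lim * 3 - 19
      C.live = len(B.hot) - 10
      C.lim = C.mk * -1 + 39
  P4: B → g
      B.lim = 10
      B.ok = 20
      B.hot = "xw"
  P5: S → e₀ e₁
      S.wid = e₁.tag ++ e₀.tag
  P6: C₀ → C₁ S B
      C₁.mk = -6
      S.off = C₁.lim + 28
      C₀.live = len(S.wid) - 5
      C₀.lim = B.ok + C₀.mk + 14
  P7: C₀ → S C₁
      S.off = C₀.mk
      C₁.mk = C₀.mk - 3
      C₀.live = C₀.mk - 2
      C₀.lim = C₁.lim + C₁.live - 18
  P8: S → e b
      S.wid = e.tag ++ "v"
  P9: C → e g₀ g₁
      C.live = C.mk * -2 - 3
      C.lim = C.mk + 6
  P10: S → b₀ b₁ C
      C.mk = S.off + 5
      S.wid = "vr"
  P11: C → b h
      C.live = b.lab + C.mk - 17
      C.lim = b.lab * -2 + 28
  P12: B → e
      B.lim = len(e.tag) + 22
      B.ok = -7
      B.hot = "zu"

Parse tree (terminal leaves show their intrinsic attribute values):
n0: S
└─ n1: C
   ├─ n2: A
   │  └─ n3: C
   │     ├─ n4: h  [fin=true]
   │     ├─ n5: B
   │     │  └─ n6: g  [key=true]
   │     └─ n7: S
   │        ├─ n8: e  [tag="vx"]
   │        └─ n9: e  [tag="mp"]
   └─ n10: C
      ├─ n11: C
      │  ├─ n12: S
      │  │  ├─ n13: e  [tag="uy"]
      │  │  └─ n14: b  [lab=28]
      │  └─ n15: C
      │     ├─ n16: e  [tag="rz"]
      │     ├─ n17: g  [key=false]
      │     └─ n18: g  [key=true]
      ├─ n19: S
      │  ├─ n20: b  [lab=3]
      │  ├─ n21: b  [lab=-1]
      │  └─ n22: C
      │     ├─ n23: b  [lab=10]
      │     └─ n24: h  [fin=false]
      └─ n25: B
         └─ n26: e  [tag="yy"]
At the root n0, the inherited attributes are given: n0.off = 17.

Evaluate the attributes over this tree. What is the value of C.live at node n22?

1. n0.off = 17  [given at root]
2. n1.mk = -9  [S.off - 26]
3. n2.wid = 23  [C₀.mk * -1 + 14]
4. n2.sig = "zu"  ["zu"]
5. n3.mk = 11  [11]
6. n4.fin = true  [terminal]
7. n6.key = true  [terminal]
8. n5.lim = 10  [10]
9. n5.ok = 20  [20]
10. n5.hot = "xw"  ["xw"]
11. n7.off = 11  [B.lim * 3 - 19]
12. n8.tag = "vx"  [terminal]
13. n9.tag = "mp"  [terminal]
14. n7.wid = "mpvx"  [e₁.tag ++ e₀.tag]
15. n3.live = -8  [len(B.hot) - 10]
16. n3.lim = 28  [C.mk * -1 + 39]
17. n2.key = -1  [C.live + A.wid - 16]
18. n10.mk = 23  [C₀.mk + A.key + 33]
19. n11.mk = -6  [-6]
20. n12.off = -6  [C₀.mk]
21. n13.tag = "uy"  [terminal]
22. n14.lab = 28  [terminal]
23. n12.wid = "uyv"  [e.tag ++ "v"]
24. n15.mk = -9  [C₀.mk - 3]
25. n16.tag = "rz"  [terminal]
26. n17.key = false  [terminal]
27. n18.key = true  [terminal]
28. n15.live = 15  [C.mk * -2 - 3]
29. n15.lim = -3  [C.mk + 6]
30. n11.live = -8  [C₀.mk - 2]
31. n11.lim = -6  [C₁.lim + C₁.live - 18]
32. n19.off = 22  [C₁.lim + 28]
33. n20.lab = 3  [terminal]
34. n21.lab = -1  [terminal]
35. n22.mk = 27  [S.off + 5]
36. n23.lab = 10  [terminal]
37. n24.fin = false  [terminal]
38. n22.live = 20  [b.lab + C.mk - 17]
39. n22.lim = 8  [b.lab * -2 + 28]
40. n19.wid = "vr"  ["vr"]
41. n26.tag = "yy"  [terminal]
42. n25.lim = 24  [len(e.tag) + 22]
43. n25.ok = -7  [-7]
44. n25.hot = "zu"  ["zu"]
45. n10.live = -3  [len(S.wid) - 5]
46. n10.lim = 30  [B.ok + C₀.mk + 14]
47. n1.live = 5  [C₀.mk + 14]
48. n1.lim = 22  [C₁.lim - 8]
49. n0.wid = "wy"  ["wy"]

20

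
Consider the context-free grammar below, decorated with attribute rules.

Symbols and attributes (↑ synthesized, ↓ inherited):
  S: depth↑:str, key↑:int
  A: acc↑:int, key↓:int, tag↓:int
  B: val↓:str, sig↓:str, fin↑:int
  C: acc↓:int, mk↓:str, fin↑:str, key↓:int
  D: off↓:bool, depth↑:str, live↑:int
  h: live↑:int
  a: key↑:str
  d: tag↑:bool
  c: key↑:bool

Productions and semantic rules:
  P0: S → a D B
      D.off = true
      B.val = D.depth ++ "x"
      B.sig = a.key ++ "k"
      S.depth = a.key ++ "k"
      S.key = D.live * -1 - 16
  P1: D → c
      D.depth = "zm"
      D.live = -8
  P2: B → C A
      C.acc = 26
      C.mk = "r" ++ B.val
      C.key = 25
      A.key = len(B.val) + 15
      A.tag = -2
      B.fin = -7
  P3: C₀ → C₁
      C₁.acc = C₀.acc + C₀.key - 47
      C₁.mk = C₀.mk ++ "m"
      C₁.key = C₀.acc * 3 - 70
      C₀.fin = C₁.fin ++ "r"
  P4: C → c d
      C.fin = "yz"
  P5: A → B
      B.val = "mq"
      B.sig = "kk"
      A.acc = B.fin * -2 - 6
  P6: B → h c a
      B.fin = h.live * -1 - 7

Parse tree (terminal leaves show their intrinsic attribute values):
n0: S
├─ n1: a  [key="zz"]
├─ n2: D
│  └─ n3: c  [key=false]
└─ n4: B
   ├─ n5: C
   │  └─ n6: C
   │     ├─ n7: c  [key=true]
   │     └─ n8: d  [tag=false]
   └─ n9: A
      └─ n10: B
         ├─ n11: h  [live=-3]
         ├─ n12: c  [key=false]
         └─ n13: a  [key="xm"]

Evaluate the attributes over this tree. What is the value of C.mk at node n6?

1. n1.key = "zz"  [terminal]
2. n2.off = true  [true]
3. n3.key = false  [terminal]
4. n2.depth = "zm"  ["zm"]
5. n2.live = -8  [-8]
6. n4.val = "zmx"  [D.depth ++ "x"]
7. n4.sig = "zzk"  [a.key ++ "k"]
8. n5.acc = 26  [26]
9. n5.mk = "rzmx"  ["r" ++ B.val]
10. n5.key = 25  [25]
11. n6.acc = 4  [C₀.acc + C₀.key - 47]
12. n6.mk = "rzmxm"  [C₀.mk ++ "m"]
13. n6.key = 8  [C₀.acc * 3 - 70]
14. n7.key = true  [terminal]
15. n8.tag = false  [terminal]
16. n6.fin = "yz"  ["yz"]
17. n5.fin = "yzr"  [C₁.fin ++ "r"]
18. n9.key = 18  [len(B.val) + 15]
19. n9.tag = -2  [-2]
20. n10.val = "mq"  ["mq"]
21. n10.sig = "kk"  ["kk"]
22. n11.live = -3  [terminal]
23. n12.key = false  [terminal]
24. n13.key = "xm"  [terminal]
25. n10.fin = -4  [h.live * -1 - 7]
26. n9.acc = 2  [B.fin * -2 - 6]
27. n4.fin = -7  [-7]
28. n0.depth = "zzk"  [a.key ++ "k"]
29. n0.key = -8  [D.live * -1 - 16]

"rzmxm"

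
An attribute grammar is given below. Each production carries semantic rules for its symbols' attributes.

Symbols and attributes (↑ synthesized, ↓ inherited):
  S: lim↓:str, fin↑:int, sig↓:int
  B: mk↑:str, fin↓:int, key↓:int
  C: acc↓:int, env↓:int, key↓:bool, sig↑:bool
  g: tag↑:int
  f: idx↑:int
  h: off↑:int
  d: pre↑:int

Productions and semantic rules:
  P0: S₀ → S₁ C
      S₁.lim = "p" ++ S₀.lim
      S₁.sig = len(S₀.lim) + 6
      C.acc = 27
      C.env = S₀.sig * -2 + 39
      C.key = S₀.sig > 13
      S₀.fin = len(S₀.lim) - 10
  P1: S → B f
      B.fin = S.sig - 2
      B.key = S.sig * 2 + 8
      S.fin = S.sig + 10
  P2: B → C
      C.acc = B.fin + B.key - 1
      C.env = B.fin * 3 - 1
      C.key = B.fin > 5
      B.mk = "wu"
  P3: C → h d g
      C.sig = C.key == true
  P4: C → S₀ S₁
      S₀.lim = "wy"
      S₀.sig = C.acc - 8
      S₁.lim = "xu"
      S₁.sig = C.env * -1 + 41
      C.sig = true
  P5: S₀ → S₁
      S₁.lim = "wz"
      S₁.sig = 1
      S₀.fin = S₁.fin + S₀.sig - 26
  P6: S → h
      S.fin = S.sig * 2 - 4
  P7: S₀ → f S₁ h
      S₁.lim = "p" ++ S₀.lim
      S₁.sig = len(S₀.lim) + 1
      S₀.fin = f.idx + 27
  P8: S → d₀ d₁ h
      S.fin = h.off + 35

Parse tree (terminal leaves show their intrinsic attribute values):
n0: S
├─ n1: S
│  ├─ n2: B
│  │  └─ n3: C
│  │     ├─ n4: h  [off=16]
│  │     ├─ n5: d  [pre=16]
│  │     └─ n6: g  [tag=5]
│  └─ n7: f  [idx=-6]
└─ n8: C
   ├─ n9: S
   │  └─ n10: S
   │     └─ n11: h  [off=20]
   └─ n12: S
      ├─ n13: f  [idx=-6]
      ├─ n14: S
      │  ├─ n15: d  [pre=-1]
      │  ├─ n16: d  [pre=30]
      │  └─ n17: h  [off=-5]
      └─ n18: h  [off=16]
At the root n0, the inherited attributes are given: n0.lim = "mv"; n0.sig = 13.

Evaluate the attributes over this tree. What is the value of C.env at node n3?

1. n0.lim = "mv"  [given at root]
2. n0.sig = 13  [given at root]
3. n1.lim = "pmv"  ["p" ++ S₀.lim]
4. n1.sig = 8  [len(S₀.lim) + 6]
5. n2.fin = 6  [S.sig - 2]
6. n2.key = 24  [S.sig * 2 + 8]
7. n3.acc = 29  [B.fin + B.key - 1]
8. n3.env = 17  [B.fin * 3 - 1]
9. n3.key = true  [B.fin > 5]
10. n4.off = 16  [terminal]
11. n5.pre = 16  [terminal]
12. n6.tag = 5  [terminal]
13. n3.sig = true  [C.key == true]
14. n2.mk = "wu"  ["wu"]
15. n7.idx = -6  [terminal]
16. n1.fin = 18  [S.sig + 10]
17. n8.acc = 27  [27]
18. n8.env = 13  [S₀.sig * -2 + 39]
19. n8.key = false  [S₀.sig > 13]
20. n9.lim = "wy"  ["wy"]
21. n9.sig = 19  [C.acc - 8]
22. n10.lim = "wz"  ["wz"]
23. n10.sig = 1  [1]
24. n11.off = 20  [terminal]
25. n10.fin = -2  [S.sig * 2 - 4]
26. n9.fin = -9  [S₁.fin + S₀.sig - 26]
27. n12.lim = "xu"  ["xu"]
28. n12.sig = 28  [C.env * -1 + 41]
29. n13.idx = -6  [terminal]
30. n14.lim = "pxu"  ["p" ++ S₀.lim]
31. n14.sig = 3  [len(S₀.lim) + 1]
32. n15.pre = -1  [terminal]
33. n16.pre = 30  [terminal]
34. n17.off = -5  [terminal]
35. n14.fin = 30  [h.off + 35]
36. n18.off = 16  [terminal]
37. n12.fin = 21  [f.idx + 27]
38. n8.sig = true  [true]
39. n0.fin = -8  [len(S₀.lim) - 10]

17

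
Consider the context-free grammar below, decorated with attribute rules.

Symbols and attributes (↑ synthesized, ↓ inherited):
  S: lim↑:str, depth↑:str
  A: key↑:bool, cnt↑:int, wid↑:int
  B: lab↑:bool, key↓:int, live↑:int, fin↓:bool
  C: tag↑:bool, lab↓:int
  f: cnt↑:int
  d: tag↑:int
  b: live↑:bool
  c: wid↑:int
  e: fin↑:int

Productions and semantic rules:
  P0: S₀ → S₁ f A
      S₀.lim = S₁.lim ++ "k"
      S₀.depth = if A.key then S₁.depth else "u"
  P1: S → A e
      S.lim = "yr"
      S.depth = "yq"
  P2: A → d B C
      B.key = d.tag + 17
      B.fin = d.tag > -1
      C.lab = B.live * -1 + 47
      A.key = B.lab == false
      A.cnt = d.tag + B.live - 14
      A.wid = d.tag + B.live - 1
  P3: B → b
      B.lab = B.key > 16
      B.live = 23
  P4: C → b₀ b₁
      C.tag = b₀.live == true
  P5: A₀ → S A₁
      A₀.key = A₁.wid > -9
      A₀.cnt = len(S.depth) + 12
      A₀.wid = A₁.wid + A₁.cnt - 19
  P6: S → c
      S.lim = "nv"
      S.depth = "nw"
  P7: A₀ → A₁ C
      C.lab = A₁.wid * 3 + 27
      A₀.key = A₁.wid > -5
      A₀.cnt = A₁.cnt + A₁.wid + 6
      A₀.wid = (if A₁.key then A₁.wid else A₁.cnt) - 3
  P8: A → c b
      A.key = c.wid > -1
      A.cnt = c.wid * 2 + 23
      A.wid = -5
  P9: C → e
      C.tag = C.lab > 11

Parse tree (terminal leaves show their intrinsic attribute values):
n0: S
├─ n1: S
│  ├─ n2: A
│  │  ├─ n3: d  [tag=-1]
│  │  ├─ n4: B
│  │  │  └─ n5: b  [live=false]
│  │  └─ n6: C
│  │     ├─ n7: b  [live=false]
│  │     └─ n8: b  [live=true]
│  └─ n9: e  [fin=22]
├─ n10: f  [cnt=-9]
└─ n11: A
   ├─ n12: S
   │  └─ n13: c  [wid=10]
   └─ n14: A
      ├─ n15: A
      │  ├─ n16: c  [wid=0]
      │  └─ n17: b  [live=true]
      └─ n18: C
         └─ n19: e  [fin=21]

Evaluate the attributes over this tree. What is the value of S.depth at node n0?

1. n3.tag = -1  [terminal]
2. n4.key = 16  [d.tag + 17]
3. n4.fin = false  [d.tag > -1]
4. n5.live = false  [terminal]
5. n4.lab = false  [B.key > 16]
6. n4.live = 23  [23]
7. n6.lab = 24  [B.live * -1 + 47]
8. n7.live = false  [terminal]
9. n8.live = true  [terminal]
10. n6.tag = false  [b₀.live == true]
11. n2.key = true  [B.lab == false]
12. n2.cnt = 8  [d.tag + B.live - 14]
13. n2.wid = 21  [d.tag + B.live - 1]
14. n9.fin = 22  [terminal]
15. n1.lim = "yr"  ["yr"]
16. n1.depth = "yq"  ["yq"]
17. n10.cnt = -9  [terminal]
18. n13.wid = 10  [terminal]
19. n12.lim = "nv"  ["nv"]
20. n12.depth = "nw"  ["nw"]
21. n16.wid = 0  [terminal]
22. n17.live = true  [terminal]
23. n15.key = true  [c.wid > -1]
24. n15.cnt = 23  [c.wid * 2 + 23]
25. n15.wid = -5  [-5]
26. n18.lab = 12  [A₁.wid * 3 + 27]
27. n19.fin = 21  [terminal]
28. n18.tag = true  [C.lab > 11]
29. n14.key = false  [A₁.wid > -5]
30. n14.cnt = 24  [A₁.cnt + A₁.wid + 6]
31. n14.wid = -8  [(if A₁.key then A₁.wid else A₁.cnt) - 3]
32. n11.key = true  [A₁.wid > -9]
33. n11.cnt = 14  [len(S.depth) + 12]
34. n11.wid = -3  [A₁.wid + A₁.cnt - 19]
35. n0.lim = "yrk"  [S₁.lim ++ "k"]
36. n0.depth = "yq"  [if A.key then S₁.depth else "u"]

"yq"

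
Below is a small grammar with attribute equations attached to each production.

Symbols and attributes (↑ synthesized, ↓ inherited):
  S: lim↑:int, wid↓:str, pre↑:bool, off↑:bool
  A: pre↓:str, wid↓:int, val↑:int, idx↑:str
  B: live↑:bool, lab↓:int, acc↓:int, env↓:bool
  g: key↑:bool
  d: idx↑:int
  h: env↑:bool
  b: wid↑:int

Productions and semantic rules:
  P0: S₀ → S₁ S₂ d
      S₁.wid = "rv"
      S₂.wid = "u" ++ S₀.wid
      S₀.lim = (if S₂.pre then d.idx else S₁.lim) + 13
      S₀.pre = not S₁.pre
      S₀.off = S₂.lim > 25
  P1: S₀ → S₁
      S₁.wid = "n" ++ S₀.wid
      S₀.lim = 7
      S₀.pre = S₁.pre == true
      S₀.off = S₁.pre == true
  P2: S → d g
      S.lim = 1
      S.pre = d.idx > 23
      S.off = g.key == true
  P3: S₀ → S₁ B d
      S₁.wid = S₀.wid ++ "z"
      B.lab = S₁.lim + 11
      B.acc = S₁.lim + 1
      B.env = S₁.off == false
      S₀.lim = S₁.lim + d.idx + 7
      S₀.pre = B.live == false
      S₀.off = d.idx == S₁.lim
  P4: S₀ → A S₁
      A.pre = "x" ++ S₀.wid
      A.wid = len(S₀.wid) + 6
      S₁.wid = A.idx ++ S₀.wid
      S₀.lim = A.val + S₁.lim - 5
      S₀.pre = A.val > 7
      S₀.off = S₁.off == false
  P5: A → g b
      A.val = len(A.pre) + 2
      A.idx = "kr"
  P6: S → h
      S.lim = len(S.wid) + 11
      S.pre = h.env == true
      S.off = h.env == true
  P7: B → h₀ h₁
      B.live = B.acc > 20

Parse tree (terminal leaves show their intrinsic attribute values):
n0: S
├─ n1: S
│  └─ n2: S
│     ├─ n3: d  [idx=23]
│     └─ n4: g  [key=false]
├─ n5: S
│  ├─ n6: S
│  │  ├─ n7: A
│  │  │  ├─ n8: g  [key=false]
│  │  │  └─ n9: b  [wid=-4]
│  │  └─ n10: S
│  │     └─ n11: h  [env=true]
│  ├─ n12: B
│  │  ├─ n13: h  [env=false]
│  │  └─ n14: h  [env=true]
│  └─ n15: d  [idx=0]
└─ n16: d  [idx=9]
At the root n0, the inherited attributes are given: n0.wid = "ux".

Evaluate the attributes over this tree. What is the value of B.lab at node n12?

1. n0.wid = "ux"  [given at root]
2. n1.wid = "rv"  ["rv"]
3. n2.wid = "nrv"  ["n" ++ S₀.wid]
4. n3.idx = 23  [terminal]
5. n4.key = false  [terminal]
6. n2.lim = 1  [1]
7. n2.pre = false  [d.idx > 23]
8. n2.off = false  [g.key == true]
9. n1.lim = 7  [7]
10. n1.pre = false  [S₁.pre == true]
11. n1.off = false  [S₁.pre == true]
12. n5.wid = "uux"  ["u" ++ S₀.wid]
13. n6.wid = "uuxz"  [S₀.wid ++ "z"]
14. n7.pre = "xuuxz"  ["x" ++ S₀.wid]
15. n7.wid = 10  [len(S₀.wid) + 6]
16. n8.key = false  [terminal]
17. n9.wid = -4  [terminal]
18. n7.val = 7  [len(A.pre) + 2]
19. n7.idx = "kr"  ["kr"]
20. n10.wid = "kruuxz"  [A.idx ++ S₀.wid]
21. n11.env = true  [terminal]
22. n10.lim = 17  [len(S.wid) + 11]
23. n10.pre = true  [h.env == true]
24. n10.off = true  [h.env == true]
25. n6.lim = 19  [A.val + S₁.lim - 5]
26. n6.pre = false  [A.val > 7]
27. n6.off = false  [S₁.off == false]
28. n12.lab = 30  [S₁.lim + 11]
29. n12.acc = 20  [S₁.lim + 1]
30. n12.env = true  [S₁.off == false]
31. n13.env = false  [terminal]
32. n14.env = true  [terminal]
33. n12.live = false  [B.acc > 20]
34. n15.idx = 0  [terminal]
35. n5.lim = 26  [S₁.lim + d.idx + 7]
36. n5.pre = true  [B.live == false]
37. n5.off = false  [d.idx == S₁.lim]
38. n16.idx = 9  [terminal]
39. n0.lim = 22  [(if S₂.pre then d.idx else S₁.lim) + 13]
40. n0.pre = true  [not S₁.pre]
41. n0.off = true  [S₂.lim > 25]

30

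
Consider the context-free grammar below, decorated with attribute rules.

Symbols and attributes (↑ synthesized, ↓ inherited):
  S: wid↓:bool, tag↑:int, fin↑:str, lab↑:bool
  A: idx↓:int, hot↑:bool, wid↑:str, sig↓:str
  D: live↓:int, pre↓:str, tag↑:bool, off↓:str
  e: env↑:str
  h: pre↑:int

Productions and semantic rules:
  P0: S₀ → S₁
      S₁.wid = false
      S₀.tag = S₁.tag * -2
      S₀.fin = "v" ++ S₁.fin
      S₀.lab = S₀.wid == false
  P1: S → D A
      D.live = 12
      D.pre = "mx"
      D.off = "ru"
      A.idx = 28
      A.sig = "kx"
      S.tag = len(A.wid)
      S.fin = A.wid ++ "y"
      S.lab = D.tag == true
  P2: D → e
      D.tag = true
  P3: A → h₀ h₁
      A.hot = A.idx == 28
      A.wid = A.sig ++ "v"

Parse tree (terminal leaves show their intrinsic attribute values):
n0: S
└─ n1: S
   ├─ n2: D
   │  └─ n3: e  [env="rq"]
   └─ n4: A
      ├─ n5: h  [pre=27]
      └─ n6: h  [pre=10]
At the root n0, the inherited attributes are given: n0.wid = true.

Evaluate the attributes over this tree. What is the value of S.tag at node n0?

1. n0.wid = true  [given at root]
2. n1.wid = false  [false]
3. n2.live = 12  [12]
4. n2.pre = "mx"  ["mx"]
5. n2.off = "ru"  ["ru"]
6. n3.env = "rq"  [terminal]
7. n2.tag = true  [true]
8. n4.idx = 28  [28]
9. n4.sig = "kx"  ["kx"]
10. n5.pre = 27  [terminal]
11. n6.pre = 10  [terminal]
12. n4.hot = true  [A.idx == 28]
13. n4.wid = "kxv"  [A.sig ++ "v"]
14. n1.tag = 3  [len(A.wid)]
15. n1.fin = "kxvy"  [A.wid ++ "y"]
16. n1.lab = true  [D.tag == true]
17. n0.tag = -6  [S₁.tag * -2]
18. n0.fin = "vkxvy"  ["v" ++ S₁.fin]
19. n0.lab = false  [S₀.wid == false]

-6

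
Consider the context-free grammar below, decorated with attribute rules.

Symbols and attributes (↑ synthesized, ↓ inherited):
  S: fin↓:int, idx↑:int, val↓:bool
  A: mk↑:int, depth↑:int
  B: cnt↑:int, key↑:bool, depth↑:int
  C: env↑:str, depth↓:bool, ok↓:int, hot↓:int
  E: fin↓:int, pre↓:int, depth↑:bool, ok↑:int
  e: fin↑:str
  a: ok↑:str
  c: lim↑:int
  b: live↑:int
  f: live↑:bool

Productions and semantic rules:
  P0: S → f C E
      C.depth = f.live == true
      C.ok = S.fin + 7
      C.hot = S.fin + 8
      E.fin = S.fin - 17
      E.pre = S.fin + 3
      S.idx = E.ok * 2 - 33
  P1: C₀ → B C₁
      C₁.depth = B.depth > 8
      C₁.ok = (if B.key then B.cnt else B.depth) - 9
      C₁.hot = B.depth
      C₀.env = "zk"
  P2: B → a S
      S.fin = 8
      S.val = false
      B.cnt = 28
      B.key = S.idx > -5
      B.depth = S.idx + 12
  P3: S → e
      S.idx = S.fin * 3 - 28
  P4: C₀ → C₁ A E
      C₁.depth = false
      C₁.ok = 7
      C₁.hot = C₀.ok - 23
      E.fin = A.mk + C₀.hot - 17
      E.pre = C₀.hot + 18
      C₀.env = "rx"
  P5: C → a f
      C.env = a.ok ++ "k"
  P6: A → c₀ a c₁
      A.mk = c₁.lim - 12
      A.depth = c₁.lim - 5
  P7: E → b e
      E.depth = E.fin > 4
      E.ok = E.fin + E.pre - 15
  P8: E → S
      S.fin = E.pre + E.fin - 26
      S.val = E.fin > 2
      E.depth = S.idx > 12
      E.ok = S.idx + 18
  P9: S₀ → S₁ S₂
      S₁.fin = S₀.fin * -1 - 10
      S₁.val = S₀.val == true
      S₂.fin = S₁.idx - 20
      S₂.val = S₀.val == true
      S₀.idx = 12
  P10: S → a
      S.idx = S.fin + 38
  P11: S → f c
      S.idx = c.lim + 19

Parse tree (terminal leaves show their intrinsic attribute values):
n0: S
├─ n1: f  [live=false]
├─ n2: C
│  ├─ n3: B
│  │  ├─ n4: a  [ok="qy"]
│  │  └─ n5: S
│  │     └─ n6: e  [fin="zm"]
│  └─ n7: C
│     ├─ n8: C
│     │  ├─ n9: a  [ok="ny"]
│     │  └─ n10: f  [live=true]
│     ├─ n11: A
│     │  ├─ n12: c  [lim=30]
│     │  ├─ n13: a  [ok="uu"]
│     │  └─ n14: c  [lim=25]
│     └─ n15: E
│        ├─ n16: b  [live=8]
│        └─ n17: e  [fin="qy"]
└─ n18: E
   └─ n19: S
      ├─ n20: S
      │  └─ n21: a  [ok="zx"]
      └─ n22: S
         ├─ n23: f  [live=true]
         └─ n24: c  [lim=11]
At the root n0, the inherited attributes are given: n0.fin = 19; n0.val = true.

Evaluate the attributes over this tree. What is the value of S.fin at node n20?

1. n0.fin = 19  [given at root]
2. n0.val = true  [given at root]
3. n1.live = false  [terminal]
4. n2.depth = false  [f.live == true]
5. n2.ok = 26  [S.fin + 7]
6. n2.hot = 27  [S.fin + 8]
7. n4.ok = "qy"  [terminal]
8. n5.fin = 8  [8]
9. n5.val = false  [false]
10. n6.fin = "zm"  [terminal]
11. n5.idx = -4  [S.fin * 3 - 28]
12. n3.cnt = 28  [28]
13. n3.key = true  [S.idx > -5]
14. n3.depth = 8  [S.idx + 12]
15. n7.depth = false  [B.depth > 8]
16. n7.ok = 19  [(if B.key then B.cnt else B.depth) - 9]
17. n7.hot = 8  [B.depth]
18. n8.depth = false  [false]
19. n8.ok = 7  [7]
20. n8.hot = -4  [C₀.ok - 23]
21. n9.ok = "ny"  [terminal]
22. n10.live = true  [terminal]
23. n8.env = "nyk"  [a.ok ++ "k"]
24. n12.lim = 30  [terminal]
25. n13.ok = "uu"  [terminal]
26. n14.lim = 25  [terminal]
27. n11.mk = 13  [c₁.lim - 12]
28. n11.depth = 20  [c₁.lim - 5]
29. n15.fin = 4  [A.mk + C₀.hot - 17]
30. n15.pre = 26  [C₀.hot + 18]
31. n16.live = 8  [terminal]
32. n17.fin = "qy"  [terminal]
33. n15.depth = false  [E.fin > 4]
34. n15.ok = 15  [E.fin + E.pre - 15]
35. n7.env = "rx"  ["rx"]
36. n2.env = "zk"  ["zk"]
37. n18.fin = 2  [S.fin - 17]
38. n18.pre = 22  [S.fin + 3]
39. n19.fin = -2  [E.pre + E.fin - 26]
40. n19.val = false  [E.fin > 2]
41. n20.fin = -8  [S₀.fin * -1 - 10]
42. n20.val = false  [S₀.val == true]
43. n21.ok = "zx"  [terminal]
44. n20.idx = 30  [S.fin + 38]
45. n22.fin = 10  [S₁.idx - 20]
46. n22.val = false  [S₀.val == true]
47. n23.live = true  [terminal]
48. n24.lim = 11  [terminal]
49. n22.idx = 30  [c.lim + 19]
50. n19.idx = 12  [12]
51. n18.depth = false  [S.idx > 12]
52. n18.ok = 30  [S.idx + 18]
53. n0.idx = 27  [E.ok * 2 - 33]

-8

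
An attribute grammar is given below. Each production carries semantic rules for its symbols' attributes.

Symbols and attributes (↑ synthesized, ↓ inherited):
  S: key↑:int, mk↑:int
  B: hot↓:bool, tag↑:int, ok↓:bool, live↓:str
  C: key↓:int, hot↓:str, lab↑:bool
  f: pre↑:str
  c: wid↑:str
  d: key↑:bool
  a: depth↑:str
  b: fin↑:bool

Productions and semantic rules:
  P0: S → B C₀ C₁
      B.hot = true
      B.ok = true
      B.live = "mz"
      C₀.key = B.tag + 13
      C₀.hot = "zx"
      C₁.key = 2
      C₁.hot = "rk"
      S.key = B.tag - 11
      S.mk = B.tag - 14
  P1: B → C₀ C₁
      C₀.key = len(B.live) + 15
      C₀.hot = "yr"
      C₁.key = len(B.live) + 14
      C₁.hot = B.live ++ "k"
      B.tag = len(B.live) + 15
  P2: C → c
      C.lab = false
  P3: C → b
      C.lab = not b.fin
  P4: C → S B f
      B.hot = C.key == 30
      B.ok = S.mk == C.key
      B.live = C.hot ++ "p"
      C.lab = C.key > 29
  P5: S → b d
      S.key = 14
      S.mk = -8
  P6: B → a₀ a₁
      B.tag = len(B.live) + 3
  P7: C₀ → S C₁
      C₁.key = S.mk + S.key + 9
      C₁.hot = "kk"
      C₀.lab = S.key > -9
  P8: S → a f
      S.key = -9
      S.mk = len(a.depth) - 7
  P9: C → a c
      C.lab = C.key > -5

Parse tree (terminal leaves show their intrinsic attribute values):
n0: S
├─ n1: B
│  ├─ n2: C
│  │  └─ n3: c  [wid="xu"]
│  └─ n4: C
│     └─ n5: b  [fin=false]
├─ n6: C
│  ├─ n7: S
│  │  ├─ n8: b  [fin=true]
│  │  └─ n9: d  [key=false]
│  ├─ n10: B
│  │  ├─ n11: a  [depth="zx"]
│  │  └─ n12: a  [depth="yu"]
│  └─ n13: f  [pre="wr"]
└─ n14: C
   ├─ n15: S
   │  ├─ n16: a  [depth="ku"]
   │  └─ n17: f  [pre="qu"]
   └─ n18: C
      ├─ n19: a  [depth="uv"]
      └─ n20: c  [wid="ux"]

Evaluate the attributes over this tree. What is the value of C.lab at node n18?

1. n1.hot = true  [true]
2. n1.ok = true  [true]
3. n1.live = "mz"  ["mz"]
4. n2.key = 17  [len(B.live) + 15]
5. n2.hot = "yr"  ["yr"]
6. n3.wid = "xu"  [terminal]
7. n2.lab = false  [false]
8. n4.key = 16  [len(B.live) + 14]
9. n4.hot = "mzk"  [B.live ++ "k"]
10. n5.fin = false  [terminal]
11. n4.lab = true  [not b.fin]
12. n1.tag = 17  [len(B.live) + 15]
13. n6.key = 30  [B.tag + 13]
14. n6.hot = "zx"  ["zx"]
15. n8.fin = true  [terminal]
16. n9.key = false  [terminal]
17. n7.key = 14  [14]
18. n7.mk = -8  [-8]
19. n10.hot = true  [C.key == 30]
20. n10.ok = false  [S.mk == C.key]
21. n10.live = "zxp"  [C.hot ++ "p"]
22. n11.depth = "zx"  [terminal]
23. n12.depth = "yu"  [terminal]
24. n10.tag = 6  [len(B.live) + 3]
25. n13.pre = "wr"  [terminal]
26. n6.lab = true  [C.key > 29]
27. n14.key = 2  [2]
28. n14.hot = "rk"  ["rk"]
29. n16.depth = "ku"  [terminal]
30. n17.pre = "qu"  [terminal]
31. n15.key = -9  [-9]
32. n15.mk = -5  [len(a.depth) - 7]
33. n18.key = -5  [S.mk + S.key + 9]
34. n18.hot = "kk"  ["kk"]
35. n19.depth = "uv"  [terminal]
36. n20.wid = "ux"  [terminal]
37. n18.lab = false  [C.key > -5]
38. n14.lab = false  [S.key > -9]
39. n0.key = 6  [B.tag - 11]
40. n0.mk = 3  [B.tag - 14]

false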